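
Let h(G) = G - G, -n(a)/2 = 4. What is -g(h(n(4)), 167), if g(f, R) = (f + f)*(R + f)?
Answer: 0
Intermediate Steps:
n(a) = -8 (n(a) = -2*4 = -8)
h(G) = 0
g(f, R) = 2*f*(R + f) (g(f, R) = (2*f)*(R + f) = 2*f*(R + f))
-g(h(n(4)), 167) = -2*0*(167 + 0) = -2*0*167 = -1*0 = 0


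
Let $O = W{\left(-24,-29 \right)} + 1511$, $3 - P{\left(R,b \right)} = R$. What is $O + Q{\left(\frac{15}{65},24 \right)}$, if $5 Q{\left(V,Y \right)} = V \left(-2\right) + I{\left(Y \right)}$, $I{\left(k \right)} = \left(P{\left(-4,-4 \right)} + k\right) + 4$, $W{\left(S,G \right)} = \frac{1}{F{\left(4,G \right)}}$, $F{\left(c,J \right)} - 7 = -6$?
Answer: $\frac{98729}{65} \approx 1518.9$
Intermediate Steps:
$F{\left(c,J \right)} = 1$ ($F{\left(c,J \right)} = 7 - 6 = 1$)
$W{\left(S,G \right)} = 1$ ($W{\left(S,G \right)} = 1^{-1} = 1$)
$P{\left(R,b \right)} = 3 - R$
$O = 1512$ ($O = 1 + 1511 = 1512$)
$I{\left(k \right)} = 11 + k$ ($I{\left(k \right)} = \left(\left(3 - -4\right) + k\right) + 4 = \left(\left(3 + 4\right) + k\right) + 4 = \left(7 + k\right) + 4 = 11 + k$)
$Q{\left(V,Y \right)} = \frac{11}{5} - \frac{2 V}{5} + \frac{Y}{5}$ ($Q{\left(V,Y \right)} = \frac{V \left(-2\right) + \left(11 + Y\right)}{5} = \frac{- 2 V + \left(11 + Y\right)}{5} = \frac{11 + Y - 2 V}{5} = \frac{11}{5} - \frac{2 V}{5} + \frac{Y}{5}$)
$O + Q{\left(\frac{15}{65},24 \right)} = 1512 + \left(\frac{11}{5} - \frac{2 \cdot \frac{15}{65}}{5} + \frac{1}{5} \cdot 24\right) = 1512 + \left(\frac{11}{5} - \frac{2 \cdot 15 \cdot \frac{1}{65}}{5} + \frac{24}{5}\right) = 1512 + \left(\frac{11}{5} - \frac{6}{65} + \frac{24}{5}\right) = 1512 + \frac{449}{65} = \frac{98729}{65}$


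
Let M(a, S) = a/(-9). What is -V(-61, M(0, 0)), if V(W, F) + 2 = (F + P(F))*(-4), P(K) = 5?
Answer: 22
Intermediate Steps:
M(a, S) = -a/9 (M(a, S) = a*(-⅑) = -a/9)
V(W, F) = -22 - 4*F (V(W, F) = -2 + (F + 5)*(-4) = -2 + (5 + F)*(-4) = -2 + (-20 - 4*F) = -22 - 4*F)
-V(-61, M(0, 0)) = -(-22 - (-4)*0/9) = -(-22 - 4*0) = -(-22 + 0) = -1*(-22) = 22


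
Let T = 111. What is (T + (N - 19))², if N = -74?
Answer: 324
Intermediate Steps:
(T + (N - 19))² = (111 + (-74 - 19))² = (111 - 93)² = 18² = 324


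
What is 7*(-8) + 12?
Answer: -44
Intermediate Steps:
7*(-8) + 12 = -56 + 12 = -44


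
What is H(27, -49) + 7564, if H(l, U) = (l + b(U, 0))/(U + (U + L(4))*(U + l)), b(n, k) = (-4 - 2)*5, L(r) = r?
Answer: 7117721/941 ≈ 7564.0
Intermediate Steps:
b(n, k) = -30 (b(n, k) = -6*5 = -30)
H(l, U) = (-30 + l)/(U + (4 + U)*(U + l)) (H(l, U) = (l - 30)/(U + (U + 4)*(U + l)) = (-30 + l)/(U + (4 + U)*(U + l)))
H(27, -49) + 7564 = (-30 + 27)/((-49)**2 + 4*27 + 5*(-49) - 49*27) + 7564 = -3/(2401 + 108 - 245 - 1323) + 7564 = -3/941 + 7564 = 7117721/941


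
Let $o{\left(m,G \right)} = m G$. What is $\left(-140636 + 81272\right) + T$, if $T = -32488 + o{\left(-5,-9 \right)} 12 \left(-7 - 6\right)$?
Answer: $-98872$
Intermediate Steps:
$o{\left(m,G \right)} = G m$
$T = -39508$ ($T = -32488 + \left(-9\right) \left(-5\right) 12 \left(-7 - 6\right) = -32488 + 45 \cdot 12 \left(-13\right) = -32488 + 45 \left(-156\right) = -32488 - 7020 = -39508$)
$\left(-140636 + 81272\right) + T = \left(-140636 + 81272\right) - 39508 = -59364 - 39508 = -98872$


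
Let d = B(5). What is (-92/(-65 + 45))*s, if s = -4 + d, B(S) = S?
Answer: 23/5 ≈ 4.6000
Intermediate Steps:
d = 5
s = 1 (s = -4 + 5 = 1)
(-92/(-65 + 45))*s = (-92/(-65 + 45))*1 = (-92/(-20))*1 = -1/20*(-92)*1 = (23/5)*1 = 23/5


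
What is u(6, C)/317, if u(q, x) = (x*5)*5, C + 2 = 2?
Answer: 0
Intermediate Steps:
C = 0 (C = -2 + 2 = 0)
u(q, x) = 25*x (u(q, x) = (5*x)*5 = 25*x)
u(6, C)/317 = (25*0)/317 = 0*(1/317) = 0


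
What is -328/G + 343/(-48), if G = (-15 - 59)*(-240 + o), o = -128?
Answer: -292385/40848 ≈ -7.1579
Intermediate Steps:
G = 27232 (G = (-15 - 59)*(-240 - 128) = -74*(-368) = 27232)
-328/G + 343/(-48) = -328/27232 + 343/(-48) = -328*1/27232 + 343*(-1/48) = -41/3404 - 343/48 = -292385/40848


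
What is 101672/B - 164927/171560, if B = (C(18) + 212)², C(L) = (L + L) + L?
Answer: 1443318377/3034724840 ≈ 0.47560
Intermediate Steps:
C(L) = 3*L (C(L) = 2*L + L = 3*L)
B = 70756 (B = (3*18 + 212)² = (54 + 212)² = 266² = 70756)
101672/B - 164927/171560 = 101672/70756 - 164927/171560 = 101672*(1/70756) - 164927*1/171560 = 25418/17689 - 164927/171560 = 1443318377/3034724840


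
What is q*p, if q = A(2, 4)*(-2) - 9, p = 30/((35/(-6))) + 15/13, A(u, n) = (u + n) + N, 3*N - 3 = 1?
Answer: 8591/91 ≈ 94.407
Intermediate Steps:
N = 4/3 (N = 1 + (⅓)*1 = 1 + ⅓ = 4/3 ≈ 1.3333)
A(u, n) = 4/3 + n + u (A(u, n) = (u + n) + 4/3 = (n + u) + 4/3 = 4/3 + n + u)
p = -363/91 (p = 30/((35*(-⅙))) + 15*(1/13) = 30/(-35/6) + 15/13 = 30*(-6/35) + 15/13 = -36/7 + 15/13 = -363/91 ≈ -3.9890)
q = -71/3 (q = (4/3 + 4 + 2)*(-2) - 9 = (22/3)*(-2) - 9 = -44/3 - 9 = -71/3 ≈ -23.667)
q*p = -71/3*(-363/91) = 8591/91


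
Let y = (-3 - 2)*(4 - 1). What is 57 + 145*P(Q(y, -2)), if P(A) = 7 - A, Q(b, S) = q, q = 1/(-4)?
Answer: 4433/4 ≈ 1108.3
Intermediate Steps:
y = -15 (y = -5*3 = -15)
q = -¼ ≈ -0.25000
Q(b, S) = -¼
57 + 145*P(Q(y, -2)) = 57 + 145*(7 - 1*(-¼)) = 57 + 145*(7 + ¼) = 57 + 145*(29/4) = 57 + 4205/4 = 4433/4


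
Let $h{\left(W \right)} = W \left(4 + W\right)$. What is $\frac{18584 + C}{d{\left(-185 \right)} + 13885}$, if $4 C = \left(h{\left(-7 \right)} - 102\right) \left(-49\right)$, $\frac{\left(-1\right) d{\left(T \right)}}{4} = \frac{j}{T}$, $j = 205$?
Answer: $\frac{2897285}{2055636} \approx 1.4094$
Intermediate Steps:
$d{\left(T \right)} = - \frac{820}{T}$ ($d{\left(T \right)} = - 4 \frac{205}{T} = - \frac{820}{T}$)
$C = \frac{3969}{4}$ ($C = \frac{\left(- 7 \left(4 - 7\right) - 102\right) \left(-49\right)}{4} = \frac{\left(\left(-7\right) \left(-3\right) - 102\right) \left(-49\right)}{4} = \frac{\left(21 - 102\right) \left(-49\right)}{4} = \frac{\left(-81\right) \left(-49\right)}{4} = \frac{1}{4} \cdot 3969 = \frac{3969}{4} \approx 992.25$)
$\frac{18584 + C}{d{\left(-185 \right)} + 13885} = \frac{18584 + \frac{3969}{4}}{- \frac{820}{-185} + 13885} = \frac{78305}{4 \left(\left(-820\right) \left(- \frac{1}{185}\right) + 13885\right)} = \frac{78305}{4 \left(\frac{164}{37} + 13885\right)} = \frac{78305}{4 \cdot \frac{513909}{37}} = \frac{78305}{4} \cdot \frac{37}{513909} = \frac{2897285}{2055636}$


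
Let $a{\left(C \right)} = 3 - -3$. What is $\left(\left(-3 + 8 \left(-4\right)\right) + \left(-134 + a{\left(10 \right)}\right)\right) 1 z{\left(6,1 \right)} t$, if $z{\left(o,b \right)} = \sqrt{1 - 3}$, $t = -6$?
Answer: $978 i \sqrt{2} \approx 1383.1 i$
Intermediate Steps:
$a{\left(C \right)} = 6$ ($a{\left(C \right)} = 3 + 3 = 6$)
$z{\left(o,b \right)} = i \sqrt{2}$ ($z{\left(o,b \right)} = \sqrt{-2} = i \sqrt{2}$)
$\left(\left(-3 + 8 \left(-4\right)\right) + \left(-134 + a{\left(10 \right)}\right)\right) 1 z{\left(6,1 \right)} t = \left(\left(-3 + 8 \left(-4\right)\right) + \left(-134 + 6\right)\right) 1 i \sqrt{2} \left(-6\right) = \left(\left(-3 - 32\right) - 128\right) i \sqrt{2} \left(-6\right) = \left(-35 - 128\right) \left(- 6 i \sqrt{2}\right) = - 163 \left(- 6 i \sqrt{2}\right) = 978 i \sqrt{2}$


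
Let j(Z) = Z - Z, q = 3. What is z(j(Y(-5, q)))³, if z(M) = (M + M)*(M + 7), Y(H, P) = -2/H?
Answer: 0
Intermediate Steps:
j(Z) = 0
z(M) = 2*M*(7 + M) (z(M) = (2*M)*(7 + M) = 2*M*(7 + M))
z(j(Y(-5, q)))³ = (2*0*(7 + 0))³ = (2*0*7)³ = 0³ = 0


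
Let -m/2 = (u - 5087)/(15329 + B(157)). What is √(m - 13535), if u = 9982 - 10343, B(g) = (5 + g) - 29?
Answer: I*√89880294183/2577 ≈ 116.34*I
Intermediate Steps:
B(g) = -24 + g
u = -361
m = 1816/2577 (m = -2*(-361 - 5087)/(15329 + (-24 + 157)) = -(-10896)/(15329 + 133) = -(-10896)/15462 = -2*(-908/2577) = 1816/2577 ≈ 0.70470)
√(m - 13535) = √(1816/2577 - 13535) = √(-34877879/2577) = I*√89880294183/2577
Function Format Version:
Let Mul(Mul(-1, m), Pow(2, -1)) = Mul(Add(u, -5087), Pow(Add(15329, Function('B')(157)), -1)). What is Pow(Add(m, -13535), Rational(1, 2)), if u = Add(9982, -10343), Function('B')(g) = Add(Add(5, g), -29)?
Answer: Mul(Rational(1, 2577), I, Pow(89880294183, Rational(1, 2))) ≈ Mul(116.34, I)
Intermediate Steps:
Function('B')(g) = Add(-24, g)
u = -361
m = Rational(1816, 2577) (m = Mul(-2, Mul(Add(-361, -5087), Pow(Add(15329, Add(-24, 157)), -1))) = Mul(-2, Mul(-5448, Pow(Add(15329, 133), -1))) = Mul(-2, Mul(-5448, Pow(15462, -1))) = Mul(-2, Mul(-5448, Rational(1, 15462))) = Mul(-2, Rational(-908, 2577)) = Rational(1816, 2577) ≈ 0.70470)
Pow(Add(m, -13535), Rational(1, 2)) = Pow(Add(Rational(1816, 2577), -13535), Rational(1, 2)) = Pow(Rational(-34877879, 2577), Rational(1, 2)) = Mul(Rational(1, 2577), I, Pow(89880294183, Rational(1, 2)))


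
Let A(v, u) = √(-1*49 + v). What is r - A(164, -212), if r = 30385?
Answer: 30385 - √115 ≈ 30374.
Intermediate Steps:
A(v, u) = √(-49 + v)
r - A(164, -212) = 30385 - √(-49 + 164) = 30385 - √115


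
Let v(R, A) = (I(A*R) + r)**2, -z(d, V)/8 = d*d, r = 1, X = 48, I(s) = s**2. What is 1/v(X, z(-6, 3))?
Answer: 1/36520347818262529 ≈ 2.7382e-17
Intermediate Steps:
z(d, V) = -8*d**2 (z(d, V) = -8*d*d = -8*d**2)
v(R, A) = (1 + A**2*R**2)**2 (v(R, A) = ((A*R)**2 + 1)**2 = (A**2*R**2 + 1)**2 = (1 + A**2*R**2)**2)
1/v(X, z(-6, 3)) = 1/((1 + (-8*(-6)**2)**2*48**2)**2) = 1/((1 + (-8*36)**2*2304)**2) = 1/((1 + (-288)**2*2304)**2) = 1/((1 + 82944*2304)**2) = 1/((1 + 191102976)**2) = 1/(191102977**2) = 1/36520347818262529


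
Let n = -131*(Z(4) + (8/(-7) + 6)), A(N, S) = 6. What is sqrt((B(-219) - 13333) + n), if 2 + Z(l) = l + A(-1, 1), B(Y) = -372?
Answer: 5*I*sqrt(30163)/7 ≈ 124.05*I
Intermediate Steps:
Z(l) = 4 + l (Z(l) = -2 + (l + 6) = -2 + (6 + l) = 4 + l)
n = -11790/7 (n = -131*((4 + 4) + (8/(-7) + 6)) = -131*(8 + (8*(-1/7) + 6)) = -131*(8 + (-8/7 + 6)) = -131*(8 + 34/7) = -131*90/7 = -11790/7 ≈ -1684.3)
sqrt((B(-219) - 13333) + n) = sqrt((-372 - 13333) - 11790/7) = sqrt(-13705 - 11790/7) = sqrt(-107725/7) = 5*I*sqrt(30163)/7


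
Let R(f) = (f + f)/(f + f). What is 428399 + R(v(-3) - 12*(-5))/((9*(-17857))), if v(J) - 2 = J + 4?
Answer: 68849288486/160713 ≈ 4.2840e+5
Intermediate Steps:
v(J) = 6 + J (v(J) = 2 + (J + 4) = 2 + (4 + J) = 6 + J)
R(f) = 1 (R(f) = (2*f)/((2*f)) = (2*f)*(1/(2*f)) = 1)
428399 + R(v(-3) - 12*(-5))/((9*(-17857))) = 428399 + 1/(9*(-17857)) = 428399 + 1/(-160713) = 428399 + 1*(-1/160713) = 428399 - 1/160713 = 68849288486/160713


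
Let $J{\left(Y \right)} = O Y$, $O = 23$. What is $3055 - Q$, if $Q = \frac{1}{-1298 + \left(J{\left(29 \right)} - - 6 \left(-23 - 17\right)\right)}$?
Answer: $\frac{2660906}{871} \approx 3055.0$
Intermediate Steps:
$J{\left(Y \right)} = 23 Y$
$Q = - \frac{1}{871}$ ($Q = \frac{1}{-1298 + \left(23 \cdot 29 - - 6 \left(-23 - 17\right)\right)} = \frac{1}{-1298 + \left(667 - \left(-6\right) \left(-40\right)\right)} = \frac{1}{-1298 + \left(667 - 240\right)} = \frac{1}{-1298 + 427} = \frac{1}{-871} = - \frac{1}{871} \approx -0.0011481$)
$3055 - Q = 3055 - - \frac{1}{871} = 3055 + \frac{1}{871} = \frac{2660906}{871}$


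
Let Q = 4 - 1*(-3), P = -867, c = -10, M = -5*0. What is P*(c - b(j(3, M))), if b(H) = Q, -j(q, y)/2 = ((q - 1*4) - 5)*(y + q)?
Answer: 14739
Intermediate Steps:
M = 0
j(q, y) = -2*(-9 + q)*(q + y) (j(q, y) = -2*((q - 1*4) - 5)*(y + q) = -2*((q - 4) - 5)*(q + y) = -2*((-4 + q) - 5)*(q + y) = -2*(-9 + q)*(q + y))
Q = 7 (Q = 4 + 3 = 7)
b(H) = 7
P*(c - b(j(3, M))) = -867*(-10 - 1*7) = -867*(-10 - 7) = -867*(-17) = 14739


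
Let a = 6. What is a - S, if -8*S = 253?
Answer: 301/8 ≈ 37.625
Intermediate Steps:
S = -253/8 (S = -⅛*253 = -253/8 ≈ -31.625)
a - S = 6 - 1*(-253/8) = 6 + 253/8 = 301/8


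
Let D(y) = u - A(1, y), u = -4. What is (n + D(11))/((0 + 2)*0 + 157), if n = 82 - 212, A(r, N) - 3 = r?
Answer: -138/157 ≈ -0.87898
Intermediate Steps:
A(r, N) = 3 + r
n = -130
D(y) = -8 (D(y) = -4 - (3 + 1) = -4 - 1*4 = -4 - 4 = -8)
(n + D(11))/((0 + 2)*0 + 157) = (-130 - 8)/((0 + 2)*0 + 157) = -138/(2*0 + 157) = -138/(0 + 157) = -138/157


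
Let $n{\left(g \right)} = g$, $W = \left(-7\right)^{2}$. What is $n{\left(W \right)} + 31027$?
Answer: $31076$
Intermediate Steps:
$W = 49$
$n{\left(W \right)} + 31027 = 49 + 31027 = 31076$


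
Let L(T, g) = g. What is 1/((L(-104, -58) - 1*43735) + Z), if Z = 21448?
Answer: -1/22345 ≈ -4.4753e-5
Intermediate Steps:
1/((L(-104, -58) - 1*43735) + Z) = 1/((-58 - 1*43735) + 21448) = 1/((-58 - 43735) + 21448) = 1/(-43793 + 21448) = 1/(-22345) = -1/22345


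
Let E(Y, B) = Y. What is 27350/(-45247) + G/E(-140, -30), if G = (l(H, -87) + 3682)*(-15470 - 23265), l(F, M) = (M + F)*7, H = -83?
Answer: 31197009951/45247 ≈ 6.8948e+5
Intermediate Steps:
l(F, M) = 7*F + 7*M (l(F, M) = (F + M)*7 = 7*F + 7*M)
G = -96527620 (G = ((7*(-83) + 7*(-87)) + 3682)*(-15470 - 23265) = ((-581 - 609) + 3682)*(-38735) = (-1190 + 3682)*(-38735) = 2492*(-38735) = -96527620)
27350/(-45247) + G/E(-140, -30) = 27350/(-45247) - 96527620/(-140) = 27350*(-1/45247) - 96527620*(-1/140) = -27350/45247 + 689483 = 31197009951/45247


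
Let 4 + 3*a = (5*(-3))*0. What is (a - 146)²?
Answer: 195364/9 ≈ 21707.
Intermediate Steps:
a = -4/3 (a = -4/3 + ((5*(-3))*0)/3 = -4/3 + (-15*0)/3 = -4/3 + (⅓)*0 = -4/3 + 0 = -4/3 ≈ -1.3333)
(a - 146)² = (-4/3 - 146)² = (-442/3)² = 195364/9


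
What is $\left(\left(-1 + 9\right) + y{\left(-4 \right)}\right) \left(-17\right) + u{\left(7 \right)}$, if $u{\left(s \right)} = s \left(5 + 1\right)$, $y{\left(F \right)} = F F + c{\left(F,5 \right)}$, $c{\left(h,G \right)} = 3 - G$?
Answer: $-332$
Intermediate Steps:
$y{\left(F \right)} = -2 + F^{2}$ ($y{\left(F \right)} = F F + \left(3 - 5\right) = F^{2} + \left(3 - 5\right) = F^{2} - 2 = -2 + F^{2}$)
$u{\left(s \right)} = 6 s$ ($u{\left(s \right)} = s 6 = 6 s$)
$\left(\left(-1 + 9\right) + y{\left(-4 \right)}\right) \left(-17\right) + u{\left(7 \right)} = \left(\left(-1 + 9\right) - \left(2 - \left(-4\right)^{2}\right)\right) \left(-17\right) + 6 \cdot 7 = \left(8 + \left(-2 + 16\right)\right) \left(-17\right) + 42 = \left(8 + 14\right) \left(-17\right) + 42 = 22 \left(-17\right) + 42 = -374 + 42 = -332$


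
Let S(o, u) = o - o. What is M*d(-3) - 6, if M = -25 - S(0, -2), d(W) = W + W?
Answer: 144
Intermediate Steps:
S(o, u) = 0
d(W) = 2*W
M = -25 (M = -25 - 1*0 = -25 + 0 = -25)
M*d(-3) - 6 = -50*(-3) - 6 = -25*(-6) - 6 = 150 - 6 = 144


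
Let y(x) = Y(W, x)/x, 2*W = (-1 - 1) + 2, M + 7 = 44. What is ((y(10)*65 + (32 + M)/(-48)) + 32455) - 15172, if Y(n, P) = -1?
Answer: 276401/16 ≈ 17275.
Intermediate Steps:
M = 37 (M = -7 + 44 = 37)
W = 0 (W = ((-1 - 1) + 2)/2 = (-2 + 2)/2 = (½)*0 = 0)
y(x) = -1/x
((y(10)*65 + (32 + M)/(-48)) + 32455) - 15172 = ((-1/10*65 + (32 + 37)/(-48)) + 32455) - 15172 = ((-1*⅒*65 + 69*(-1/48)) + 32455) - 15172 = ((-⅒*65 - 23/16) + 32455) - 15172 = ((-13/2 - 23/16) + 32455) - 15172 = (-127/16 + 32455) - 15172 = 519153/16 - 15172 = 276401/16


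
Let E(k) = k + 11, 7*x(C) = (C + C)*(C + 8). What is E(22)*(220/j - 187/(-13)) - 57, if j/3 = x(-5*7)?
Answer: 149756/351 ≈ 426.66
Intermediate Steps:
x(C) = 2*C*(8 + C)/7 (x(C) = ((C + C)*(C + 8))/7 = ((2*C)*(8 + C))/7 = (2*C*(8 + C))/7 = 2*C*(8 + C)/7)
E(k) = 11 + k
j = 810 (j = 3*(2*(-5*7)*(8 - 5*7)/7) = 3*((2/7)*(-35)*(8 - 35)) = 3*((2/7)*(-35)*(-27)) = 3*270 = 810)
E(22)*(220/j - 187/(-13)) - 57 = (11 + 22)*(220/810 - 187/(-13)) - 57 = 33*(220*(1/810) - 187*(-1/13)) - 57 = 33*(22/81 + 187/13) - 57 = 33*(15433/1053) - 57 = 169763/351 - 57 = 149756/351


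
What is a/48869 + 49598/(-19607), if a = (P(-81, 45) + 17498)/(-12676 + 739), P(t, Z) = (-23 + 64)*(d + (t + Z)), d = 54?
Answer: -28933313803546/11437728803571 ≈ -2.5296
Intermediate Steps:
P(t, Z) = 2214 + 41*Z + 41*t (P(t, Z) = (-23 + 64)*(54 + (t + Z)) = 41*(54 + (Z + t)) = 41*(54 + Z + t) = 2214 + 41*Z + 41*t)
a = -18236/11937 (a = ((2214 + 41*45 + 41*(-81)) + 17498)/(-12676 + 739) = ((2214 + 1845 - 3321) + 17498)/(-11937) = (738 + 17498)*(-1/11937) = 18236*(-1/11937) = -18236/11937 ≈ -1.5277)
a/48869 + 49598/(-19607) = -18236/11937/48869 + 49598/(-19607) = -18236/11937*1/48869 + 49598*(-1/19607) = -18236/583349253 - 49598/19607 = -28933313803546/11437728803571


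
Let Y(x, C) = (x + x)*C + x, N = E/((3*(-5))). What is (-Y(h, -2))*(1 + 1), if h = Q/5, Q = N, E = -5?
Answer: ⅖ ≈ 0.40000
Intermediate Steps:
N = ⅓ (N = -5/(3*(-5)) = -5/(-15) = -5*(-1/15) = ⅓ ≈ 0.33333)
Q = ⅓ ≈ 0.33333
h = 1/15 (h = (⅓)/5 = (⅓)*(⅕) = 1/15 ≈ 0.066667)
Y(x, C) = x + 2*C*x (Y(x, C) = (2*x)*C + x = 2*C*x + x = x + 2*C*x)
(-Y(h, -2))*(1 + 1) = (-(1 + 2*(-2))/15)*(1 + 1) = -(1 - 4)/15*2 = -(-3)/15*2 = -1*(-⅕)*2 = (⅕)*2 = ⅖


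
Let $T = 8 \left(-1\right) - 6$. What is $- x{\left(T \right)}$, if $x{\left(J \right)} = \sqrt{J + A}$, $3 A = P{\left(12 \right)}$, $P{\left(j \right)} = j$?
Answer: $- i \sqrt{10} \approx - 3.1623 i$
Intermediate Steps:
$T = -14$ ($T = -8 - 6 = -14$)
$A = 4$ ($A = \frac{1}{3} \cdot 12 = 4$)
$x{\left(J \right)} = \sqrt{4 + J}$ ($x{\left(J \right)} = \sqrt{J + 4} = \sqrt{4 + J}$)
$- x{\left(T \right)} = - \sqrt{4 - 14} = - \sqrt{-10} = - i \sqrt{10}$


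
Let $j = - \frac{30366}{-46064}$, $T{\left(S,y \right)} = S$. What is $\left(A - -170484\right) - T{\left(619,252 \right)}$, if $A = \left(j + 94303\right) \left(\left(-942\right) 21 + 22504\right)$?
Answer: $\frac{2958050722659}{11516} \approx 2.5686 \cdot 10^{8}$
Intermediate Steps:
$j = \frac{15183}{23032}$ ($j = \left(-30366\right) \left(- \frac{1}{46064}\right) = \frac{15183}{23032} \approx 0.65921$)
$A = \frac{2956094557319}{11516}$ ($A = \left(\frac{15183}{23032} + 94303\right) \left(\left(-942\right) 21 + 22504\right) = \frac{2172001879 \left(-19782 + 22504\right)}{23032} = \frac{2172001879}{23032} \cdot 2722 = \frac{2956094557319}{11516} \approx 2.5669 \cdot 10^{8}$)
$\left(A - -170484\right) - T{\left(619,252 \right)} = \left(\frac{2956094557319}{11516} - -170484\right) - 619 = \left(\frac{2956094557319}{11516} + 170484\right) - 619 = \frac{2958057851063}{11516} - 619 = \frac{2958050722659}{11516}$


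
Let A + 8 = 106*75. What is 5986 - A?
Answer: -1956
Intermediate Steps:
A = 7942 (A = -8 + 106*75 = -8 + 7950 = 7942)
5986 - A = 5986 - 1*7942 = 5986 - 7942 = -1956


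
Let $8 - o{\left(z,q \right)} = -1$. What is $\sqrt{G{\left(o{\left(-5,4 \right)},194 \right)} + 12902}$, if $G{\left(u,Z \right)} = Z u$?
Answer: $2 \sqrt{3662} \approx 121.03$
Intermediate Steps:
$o{\left(z,q \right)} = 9$ ($o{\left(z,q \right)} = 8 - -1 = 8 + 1 = 9$)
$\sqrt{G{\left(o{\left(-5,4 \right)},194 \right)} + 12902} = \sqrt{194 \cdot 9 + 12902} = \sqrt{1746 + 12902} = \sqrt{14648} = 2 \sqrt{3662}$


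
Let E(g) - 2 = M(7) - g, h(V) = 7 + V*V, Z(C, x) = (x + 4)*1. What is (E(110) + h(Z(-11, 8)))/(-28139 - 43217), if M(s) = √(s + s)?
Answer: -43/71356 - √14/71356 ≈ -0.00065505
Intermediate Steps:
M(s) = √2*√s (M(s) = √(2*s) = √2*√s)
Z(C, x) = 4 + x (Z(C, x) = (4 + x)*1 = 4 + x)
h(V) = 7 + V²
E(g) = 2 + √14 - g (E(g) = 2 + (√2*√7 - g) = 2 + (√14 - g) = 2 + √14 - g)
(E(110) + h(Z(-11, 8)))/(-28139 - 43217) = ((2 + √14 - 1*110) + (7 + (4 + 8)²))/(-28139 - 43217) = ((2 + √14 - 110) + (7 + 12²))/(-71356) = ((-108 + √14) + (7 + 144))*(-1/71356) = ((-108 + √14) + 151)*(-1/71356) = (43 + √14)*(-1/71356) = -43/71356 - √14/71356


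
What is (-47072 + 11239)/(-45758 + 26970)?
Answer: 5119/2684 ≈ 1.9072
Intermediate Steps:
(-47072 + 11239)/(-45758 + 26970) = -35833/(-18788) = -35833*(-1/18788) = 5119/2684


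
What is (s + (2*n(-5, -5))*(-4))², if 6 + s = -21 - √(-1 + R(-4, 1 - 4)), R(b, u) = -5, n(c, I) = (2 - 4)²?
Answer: (59 + I*√6)² ≈ 3475.0 + 289.04*I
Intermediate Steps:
n(c, I) = 4 (n(c, I) = (-2)² = 4)
s = -27 - I*√6 (s = -6 + (-21 - √(-1 - 5)) = -6 + (-21 - √(-6)) = -6 + (-21 - I*√6) = -27 - I*√6 ≈ -27.0 - 2.4495*I)
(s + (2*n(-5, -5))*(-4))² = ((-27 - I*√6) + (2*4)*(-4))² = ((-27 - I*√6) + 8*(-4))² = ((-27 - I*√6) - 32)² = (-59 - I*√6)²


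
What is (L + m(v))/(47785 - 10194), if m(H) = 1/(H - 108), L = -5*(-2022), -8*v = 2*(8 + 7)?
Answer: 4519166/16803177 ≈ 0.26895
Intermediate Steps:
v = -15/4 (v = -(8 + 7)/4 = -15/4 ≈ -3.7500)
L = 10110
m(H) = 1/(-108 + H)
(L + m(v))/(47785 - 10194) = (10110 + 1/(-108 - 15/4))/(47785 - 10194) = (10110 + 1/(-447/4))/37591 = (10110 - 4/447)*(1/37591) = (4519166/447)*(1/37591) = 4519166/16803177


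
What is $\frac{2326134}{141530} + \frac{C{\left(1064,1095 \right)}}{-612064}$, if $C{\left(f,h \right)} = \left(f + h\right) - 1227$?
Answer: $\frac{177951371827}{10828177240} \approx 16.434$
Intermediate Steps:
$C{\left(f,h \right)} = -1227 + f + h$
$\frac{2326134}{141530} + \frac{C{\left(1064,1095 \right)}}{-612064} = \frac{2326134}{141530} + \frac{-1227 + 1064 + 1095}{-612064} = 2326134 \cdot \frac{1}{141530} + 932 \left(- \frac{1}{612064}\right) = \frac{1163067}{70765} - \frac{233}{153016} = \frac{177951371827}{10828177240}$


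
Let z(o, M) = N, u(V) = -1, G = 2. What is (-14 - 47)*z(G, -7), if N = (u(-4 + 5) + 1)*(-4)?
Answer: 0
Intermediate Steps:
N = 0 (N = (-1 + 1)*(-4) = 0*(-4) = 0)
z(o, M) = 0
(-14 - 47)*z(G, -7) = (-14 - 47)*0 = -61*0 = 0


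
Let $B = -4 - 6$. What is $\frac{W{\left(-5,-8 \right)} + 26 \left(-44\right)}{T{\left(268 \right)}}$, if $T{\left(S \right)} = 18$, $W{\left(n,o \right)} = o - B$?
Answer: $- \frac{571}{9} \approx -63.444$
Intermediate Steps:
$B = -10$ ($B = -4 - 6 = -10$)
$W{\left(n,o \right)} = 10 + o$ ($W{\left(n,o \right)} = o - -10 = o + 10 = 10 + o$)
$\frac{W{\left(-5,-8 \right)} + 26 \left(-44\right)}{T{\left(268 \right)}} = \frac{\left(10 - 8\right) + 26 \left(-44\right)}{18} = \left(2 - 1144\right) \frac{1}{18} = \left(-1142\right) \frac{1}{18} = - \frac{571}{9}$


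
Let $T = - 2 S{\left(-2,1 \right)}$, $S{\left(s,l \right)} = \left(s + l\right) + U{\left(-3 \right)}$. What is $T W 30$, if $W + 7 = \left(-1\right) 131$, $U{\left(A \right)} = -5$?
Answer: $-49680$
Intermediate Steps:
$S{\left(s,l \right)} = -5 + l + s$ ($S{\left(s,l \right)} = \left(s + l\right) - 5 = \left(l + s\right) - 5 = -5 + l + s$)
$W = -138$ ($W = -7 - 131 = -138$)
$T = 12$ ($T = - 2 \left(-5 + 1 - 2\right) = \left(-2\right) \left(-6\right) = 12$)
$T W 30 = 12 \left(\left(-138\right) 30\right) = 12 \left(-4140\right) = -49680$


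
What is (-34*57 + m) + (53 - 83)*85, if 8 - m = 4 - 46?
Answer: -4438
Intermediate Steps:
m = 50 (m = 8 - (4 - 46) = 8 - 1*(-42) = 8 + 42 = 50)
(-34*57 + m) + (53 - 83)*85 = (-34*57 + 50) + (53 - 83)*85 = (-1938 + 50) - 30*85 = -1888 - 2550 = -4438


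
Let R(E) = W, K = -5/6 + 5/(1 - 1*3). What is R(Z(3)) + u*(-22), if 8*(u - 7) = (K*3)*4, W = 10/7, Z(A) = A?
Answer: -298/7 ≈ -42.571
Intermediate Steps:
W = 10/7 (W = 10*(⅐) = 10/7 ≈ 1.4286)
K = -10/3 (K = -5*⅙ + 5/(1 - 3) = -⅚ + 5/(-2) = -⅚ + 5*(-½) = -⅚ - 5/2 = -10/3 ≈ -3.3333)
u = 2 (u = 7 + (-10/3*3*4)/8 = 7 + (-10*4)/8 = 7 + (⅛)*(-40) = 7 - 5 = 2)
R(E) = 10/7
R(Z(3)) + u*(-22) = 10/7 + 2*(-22) = 10/7 - 44 = -298/7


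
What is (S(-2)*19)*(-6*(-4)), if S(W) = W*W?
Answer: 1824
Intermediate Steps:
S(W) = W**2
(S(-2)*19)*(-6*(-4)) = ((-2)**2*19)*(-6*(-4)) = (4*19)*24 = 76*24 = 1824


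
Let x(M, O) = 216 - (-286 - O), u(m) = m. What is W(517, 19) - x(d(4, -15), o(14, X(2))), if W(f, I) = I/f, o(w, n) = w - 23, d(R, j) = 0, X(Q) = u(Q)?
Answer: -254862/517 ≈ -492.96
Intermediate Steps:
X(Q) = Q
o(w, n) = -23 + w
x(M, O) = 502 + O (x(M, O) = 216 + (286 + O) = 502 + O)
W(517, 19) - x(d(4, -15), o(14, X(2))) = 19/517 - (502 + (-23 + 14)) = 19*(1/517) - (502 - 9) = 19/517 - 1*493 = 19/517 - 493 = -254862/517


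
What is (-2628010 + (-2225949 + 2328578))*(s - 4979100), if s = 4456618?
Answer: 1319466115642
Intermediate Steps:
(-2628010 + (-2225949 + 2328578))*(s - 4979100) = (-2628010 + (-2225949 + 2328578))*(4456618 - 4979100) = (-2628010 + 102629)*(-522482) = -2525381*(-522482) = 1319466115642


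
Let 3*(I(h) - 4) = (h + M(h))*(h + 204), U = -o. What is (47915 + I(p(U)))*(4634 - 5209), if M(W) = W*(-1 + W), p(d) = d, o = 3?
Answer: -27900150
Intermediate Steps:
U = -3 (U = -1*3 = -3)
I(h) = 4 + (204 + h)*(h + h*(-1 + h))/3 (I(h) = 4 + ((h + h*(-1 + h))*(h + 204))/3 = 4 + ((h + h*(-1 + h))*(204 + h))/3 = 4 + ((204 + h)*(h + h*(-1 + h)))/3 = 4 + (204 + h)*(h + h*(-1 + h))/3)
(47915 + I(p(U)))*(4634 - 5209) = (47915 + (4 + 68*(-3)² + (⅓)*(-3)³))*(4634 - 5209) = (47915 + (4 + 68*9 + (⅓)*(-27)))*(-575) = (47915 + (4 + 612 - 9))*(-575) = (47915 + 607)*(-575) = 48522*(-575) = -27900150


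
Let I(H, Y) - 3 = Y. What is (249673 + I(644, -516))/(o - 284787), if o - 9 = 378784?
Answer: 124580/47003 ≈ 2.6505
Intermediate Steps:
o = 378793 (o = 9 + 378784 = 378793)
I(H, Y) = 3 + Y
(249673 + I(644, -516))/(o - 284787) = (249673 + (3 - 516))/(378793 - 284787) = (249673 - 513)/94006 = 249160*(1/94006) = 124580/47003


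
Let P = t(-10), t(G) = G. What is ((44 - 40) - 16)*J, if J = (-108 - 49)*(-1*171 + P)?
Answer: -341004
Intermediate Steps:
P = -10
J = 28417 (J = (-108 - 49)*(-1*171 - 10) = -157*(-171 - 10) = -157*(-181) = 28417)
((44 - 40) - 16)*J = ((44 - 40) - 16)*28417 = (4 - 16)*28417 = -12*28417 = -341004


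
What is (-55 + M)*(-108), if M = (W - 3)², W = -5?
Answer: -972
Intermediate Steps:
M = 64 (M = (-5 - 3)² = (-8)² = 64)
(-55 + M)*(-108) = (-55 + 64)*(-108) = 9*(-108) = -972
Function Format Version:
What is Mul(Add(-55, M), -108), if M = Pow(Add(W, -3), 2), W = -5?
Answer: -972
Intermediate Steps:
M = 64 (M = Pow(Add(-5, -3), 2) = Pow(-8, 2) = 64)
Mul(Add(-55, M), -108) = Mul(Add(-55, 64), -108) = Mul(9, -108) = -972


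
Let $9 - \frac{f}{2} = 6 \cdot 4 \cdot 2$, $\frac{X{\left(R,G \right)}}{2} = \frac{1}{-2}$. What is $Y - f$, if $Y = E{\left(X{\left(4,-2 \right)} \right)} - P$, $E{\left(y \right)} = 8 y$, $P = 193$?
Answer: $-123$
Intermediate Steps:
$X{\left(R,G \right)} = -1$ ($X{\left(R,G \right)} = \frac{2}{-2} = 2 \left(- \frac{1}{2}\right) = -1$)
$f = -78$ ($f = 18 - 2 \cdot 6 \cdot 4 \cdot 2 = 18 - 2 \cdot 24 \cdot 2 = 18 - 96 = -78$)
$Y = -201$ ($Y = 8 \left(-1\right) - 193 = -8 - 193 = -201$)
$Y - f = -201 - -78 = -201 + 78 = -123$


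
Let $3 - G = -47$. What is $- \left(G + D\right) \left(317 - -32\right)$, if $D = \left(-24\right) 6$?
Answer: $32806$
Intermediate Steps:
$G = 50$ ($G = 3 - -47 = 3 + 47 = 50$)
$D = -144$
$- \left(G + D\right) \left(317 - -32\right) = - \left(50 - 144\right) \left(317 - -32\right) = - \left(-94\right) \left(317 + \left(-112 + 144\right)\right) = - \left(-94\right) \left(317 + 32\right) = - \left(-94\right) 349 = \left(-1\right) \left(-32806\right) = 32806$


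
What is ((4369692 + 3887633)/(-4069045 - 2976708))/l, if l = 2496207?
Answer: -8257325/17587657958871 ≈ -4.6950e-7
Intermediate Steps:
((4369692 + 3887633)/(-4069045 - 2976708))/l = ((4369692 + 3887633)/(-4069045 - 2976708))/2496207 = (8257325/(-7045753))*(1/2496207) = (8257325*(-1/7045753))*(1/2496207) = -8257325/7045753*1/2496207 = -8257325/17587657958871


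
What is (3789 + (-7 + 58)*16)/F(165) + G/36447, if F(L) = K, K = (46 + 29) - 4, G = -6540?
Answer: 55791365/862579 ≈ 64.680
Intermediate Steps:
K = 71 (K = 75 - 4 = 71)
F(L) = 71
(3789 + (-7 + 58)*16)/F(165) + G/36447 = (3789 + (-7 + 58)*16)/71 - 6540/36447 = (3789 + 51*16)*(1/71) - 6540*1/36447 = (3789 + 816)*(1/71) - 2180/12149 = 4605*(1/71) - 2180/12149 = 4605/71 - 2180/12149 = 55791365/862579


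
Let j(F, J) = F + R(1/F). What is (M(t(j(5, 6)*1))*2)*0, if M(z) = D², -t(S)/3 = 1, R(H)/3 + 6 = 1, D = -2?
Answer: 0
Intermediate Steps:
R(H) = -15 (R(H) = -18 + 3*1 = -18 + 3 = -15)
j(F, J) = -15 + F (j(F, J) = F - 15 = -15 + F)
t(S) = -3 (t(S) = -3*1 = -3)
M(z) = 4 (M(z) = (-2)² = 4)
(M(t(j(5, 6)*1))*2)*0 = (4*2)*0 = 8*0 = 0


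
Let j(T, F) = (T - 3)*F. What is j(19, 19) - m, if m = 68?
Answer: 236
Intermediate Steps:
j(T, F) = F*(-3 + T) (j(T, F) = (-3 + T)*F = F*(-3 + T))
j(19, 19) - m = 19*(-3 + 19) - 1*68 = 19*16 - 68 = 304 - 68 = 236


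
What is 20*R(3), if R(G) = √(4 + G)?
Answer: 20*√7 ≈ 52.915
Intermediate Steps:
20*R(3) = 20*√(4 + 3) = 20*√7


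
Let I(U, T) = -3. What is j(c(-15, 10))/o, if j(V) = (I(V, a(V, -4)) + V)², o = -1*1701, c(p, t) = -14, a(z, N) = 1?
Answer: -289/1701 ≈ -0.16990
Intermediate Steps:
o = -1701
j(V) = (-3 + V)²
j(c(-15, 10))/o = (-3 - 14)²/(-1701) = (-17)²*(-1/1701) = 289*(-1/1701) = -289/1701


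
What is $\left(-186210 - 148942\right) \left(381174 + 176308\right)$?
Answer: $-186841207264$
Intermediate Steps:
$\left(-186210 - 148942\right) \left(381174 + 176308\right) = \left(-335152\right) 557482 = -186841207264$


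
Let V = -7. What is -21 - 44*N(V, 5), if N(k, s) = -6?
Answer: 243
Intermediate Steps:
-21 - 44*N(V, 5) = -21 - 44*(-6) = -21 + 264 = 243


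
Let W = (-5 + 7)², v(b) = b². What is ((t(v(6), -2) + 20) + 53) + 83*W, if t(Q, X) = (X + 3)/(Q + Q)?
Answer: 29161/72 ≈ 405.01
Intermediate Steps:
W = 4 (W = 2² = 4)
t(Q, X) = (3 + X)/(2*Q) (t(Q, X) = (3 + X)/((2*Q)) = (3 + X)*(1/(2*Q)) = (3 + X)/(2*Q))
((t(v(6), -2) + 20) + 53) + 83*W = (((3 - 2)/(2*(6²)) + 20) + 53) + 83*4 = (((½)*1/36 + 20) + 53) + 332 = (((½)*(1/36)*1 + 20) + 53) + 332 = ((1/72 + 20) + 53) + 332 = (1441/72 + 53) + 332 = 5257/72 + 332 = 29161/72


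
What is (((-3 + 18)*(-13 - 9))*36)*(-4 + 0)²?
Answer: -190080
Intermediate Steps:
(((-3 + 18)*(-13 - 9))*36)*(-4 + 0)² = ((15*(-22))*36)*(-4)² = -330*36*16 = -11880*16 = -190080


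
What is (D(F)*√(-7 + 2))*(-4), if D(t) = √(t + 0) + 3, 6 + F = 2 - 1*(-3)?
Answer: √5*(4 - 12*I) ≈ 8.9443 - 26.833*I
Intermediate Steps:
F = -1 (F = -6 + (2 - 1*(-3)) = -6 + (2 + 3) = -6 + 5 = -1)
D(t) = 3 + √t (D(t) = √t + 3 = 3 + √t)
(D(F)*√(-7 + 2))*(-4) = ((3 + √(-1))*√(-7 + 2))*(-4) = ((3 + I)*√(-5))*(-4) = ((3 + I)*(I*√5))*(-4) = (I*√5*(3 + I))*(-4) = -4*I*√5*(3 + I)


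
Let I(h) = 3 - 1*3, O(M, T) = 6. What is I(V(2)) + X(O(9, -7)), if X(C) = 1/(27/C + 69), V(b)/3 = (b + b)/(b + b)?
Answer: 2/147 ≈ 0.013605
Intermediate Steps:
V(b) = 3 (V(b) = 3*((b + b)/(b + b)) = 3*((2*b)/((2*b))) = 3*((2*b)*(1/(2*b))) = 3*1 = 3)
X(C) = 1/(69 + 27/C)
I(h) = 0 (I(h) = 3 - 3 = 0)
I(V(2)) + X(O(9, -7)) = 0 + (⅓)*6/(9 + 23*6) = 0 + (⅓)*6/(9 + 138) = 0 + (⅓)*6/147 = 0 + (⅓)*6*(1/147) = 0 + 2/147 = 2/147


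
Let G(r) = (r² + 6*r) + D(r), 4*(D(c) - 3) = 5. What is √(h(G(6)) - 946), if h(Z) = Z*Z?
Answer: √77889/4 ≈ 69.771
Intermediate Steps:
D(c) = 17/4 (D(c) = 3 + (¼)*5 = 3 + 5/4 = 17/4)
G(r) = 17/4 + r² + 6*r (G(r) = (r² + 6*r) + 17/4 = 17/4 + r² + 6*r)
h(Z) = Z²
√(h(G(6)) - 946) = √((17/4 + 6² + 6*6)² - 946) = √((17/4 + 36 + 36)² - 946) = √((305/4)² - 946) = √(93025/16 - 946) = √(77889/16) = √77889/4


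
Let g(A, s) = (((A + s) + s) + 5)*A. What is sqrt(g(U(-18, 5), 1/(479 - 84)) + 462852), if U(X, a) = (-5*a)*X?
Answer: 3*sqrt(462946478)/79 ≈ 817.07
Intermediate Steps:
U(X, a) = -5*X*a
g(A, s) = A*(5 + A + 2*s) (g(A, s) = ((A + 2*s) + 5)*A = (5 + A + 2*s)*A = A*(5 + A + 2*s))
sqrt(g(U(-18, 5), 1/(479 - 84)) + 462852) = sqrt((-5*(-18)*5)*(5 - 5*(-18)*5 + 2/(479 - 84)) + 462852) = sqrt(450*(5 + 450 + 2/395) + 462852) = sqrt(450*(179727/395) + 462852) = sqrt(16175430/79 + 462852) = sqrt(52740738/79) = 3*sqrt(462946478)/79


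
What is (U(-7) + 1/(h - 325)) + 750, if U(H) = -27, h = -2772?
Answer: 2239130/3097 ≈ 723.00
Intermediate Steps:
(U(-7) + 1/(h - 325)) + 750 = (-27 + 1/(-2772 - 325)) + 750 = (-27 + 1/(-3097)) + 750 = (-27 - 1/3097) + 750 = -83620/3097 + 750 = 2239130/3097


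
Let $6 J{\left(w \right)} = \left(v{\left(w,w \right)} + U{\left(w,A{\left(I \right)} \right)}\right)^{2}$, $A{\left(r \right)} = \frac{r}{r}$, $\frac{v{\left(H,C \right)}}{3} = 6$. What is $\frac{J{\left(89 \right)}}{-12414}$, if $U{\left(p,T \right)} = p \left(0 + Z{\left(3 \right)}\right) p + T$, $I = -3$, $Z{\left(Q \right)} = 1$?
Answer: $- \frac{15760900}{18621} \approx -846.4$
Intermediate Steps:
$v{\left(H,C \right)} = 18$ ($v{\left(H,C \right)} = 3 \cdot 6 = 18$)
$A{\left(r \right)} = 1$
$U{\left(p,T \right)} = T + p^{2}$ ($U{\left(p,T \right)} = p \left(0 + 1\right) p + T = p 1 p + T = p p + T = p^{2} + T = T + p^{2}$)
$J{\left(w \right)} = \frac{\left(19 + w^{2}\right)^{2}}{6}$ ($J{\left(w \right)} = \frac{\left(18 + \left(1 + w^{2}\right)\right)^{2}}{6} = \frac{\left(19 + w^{2}\right)^{2}}{6}$)
$\frac{J{\left(89 \right)}}{-12414} = \frac{\frac{1}{6} \left(19 + 89^{2}\right)^{2}}{-12414} = \frac{\left(19 + 7921\right)^{2}}{6} \left(- \frac{1}{12414}\right) = \frac{7940^{2}}{6} \left(- \frac{1}{12414}\right) = \frac{1}{6} \cdot 63043600 \left(- \frac{1}{12414}\right) = \frac{31521800}{3} \left(- \frac{1}{12414}\right) = - \frac{15760900}{18621}$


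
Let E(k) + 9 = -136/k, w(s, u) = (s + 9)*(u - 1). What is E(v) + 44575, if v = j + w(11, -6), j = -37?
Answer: 7888318/177 ≈ 44567.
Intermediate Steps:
w(s, u) = (-1 + u)*(9 + s) (w(s, u) = (9 + s)*(-1 + u) = (-1 + u)*(9 + s))
v = -177 (v = -37 + (-9 - 1*11 + 9*(-6) + 11*(-6)) = -37 + (-9 - 11 - 54 - 66) = -37 - 140 = -177)
E(k) = -9 - 136/k
E(v) + 44575 = (-9 - 136/(-177)) + 44575 = (-9 - 136*(-1/177)) + 44575 = (-9 + 136/177) + 44575 = -1457/177 + 44575 = 7888318/177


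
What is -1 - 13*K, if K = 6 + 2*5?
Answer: -209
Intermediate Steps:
K = 16 (K = 6 + 10 = 16)
-1 - 13*K = -1 - 13*16 = -1 - 208 = -209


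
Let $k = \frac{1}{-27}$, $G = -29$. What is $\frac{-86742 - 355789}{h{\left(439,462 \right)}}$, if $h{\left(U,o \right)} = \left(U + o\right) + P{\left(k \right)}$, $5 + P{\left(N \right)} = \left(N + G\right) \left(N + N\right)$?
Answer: $- \frac{322605099}{654752} \approx -492.71$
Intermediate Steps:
$k = - \frac{1}{27} \approx -0.037037$
$P{\left(N \right)} = -5 + 2 N \left(-29 + N\right)$ ($P{\left(N \right)} = -5 + \left(N - 29\right) \left(N + N\right) = -5 + \left(-29 + N\right) 2 N = -5 + 2 N \left(-29 + N\right)$)
$h{\left(U,o \right)} = - \frac{2077}{729} + U + o$ ($h{\left(U,o \right)} = \left(U + o\right) - \left(\frac{77}{27} - \frac{2}{729}\right) = \left(U + o\right) + \left(-5 + \frac{58}{27} + 2 \cdot \frac{1}{729}\right) = \left(U + o\right) + \left(-5 + \frac{58}{27} + \frac{2}{729}\right) = \left(U + o\right) - \frac{2077}{729} = - \frac{2077}{729} + U + o$)
$\frac{-86742 - 355789}{h{\left(439,462 \right)}} = \frac{-86742 - 355789}{- \frac{2077}{729} + 439 + 462} = - \frac{442531}{\frac{654752}{729}} = \left(-442531\right) \frac{729}{654752} = - \frac{322605099}{654752}$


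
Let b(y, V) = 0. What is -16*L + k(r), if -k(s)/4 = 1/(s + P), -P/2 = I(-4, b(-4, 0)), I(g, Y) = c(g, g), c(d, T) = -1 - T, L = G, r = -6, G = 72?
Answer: -3455/3 ≈ -1151.7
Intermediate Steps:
L = 72
I(g, Y) = -1 - g
P = -6 (P = -2*(-1 - 1*(-4)) = -2*(-1 + 4) = -2*3 = -6)
k(s) = -4/(-6 + s) (k(s) = -4/(s - 6) = -4/(-6 + s))
-16*L + k(r) = -16*72 - 4/(-6 - 6) = -1152 - 4/(-12) = -1152 - 4*(-1/12) = -1152 + ⅓ = -3455/3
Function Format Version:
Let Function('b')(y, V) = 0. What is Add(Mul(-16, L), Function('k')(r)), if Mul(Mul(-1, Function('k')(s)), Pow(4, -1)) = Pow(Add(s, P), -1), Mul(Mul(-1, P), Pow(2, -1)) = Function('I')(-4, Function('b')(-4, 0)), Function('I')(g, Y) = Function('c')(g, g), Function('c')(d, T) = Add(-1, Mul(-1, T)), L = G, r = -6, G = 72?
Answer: Rational(-3455, 3) ≈ -1151.7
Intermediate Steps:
L = 72
Function('I')(g, Y) = Add(-1, Mul(-1, g))
P = -6 (P = Mul(-2, Add(-1, Mul(-1, -4))) = Mul(-2, Add(-1, 4)) = Mul(-2, 3) = -6)
Function('k')(s) = Mul(-4, Pow(Add(-6, s), -1)) (Function('k')(s) = Mul(-4, Pow(Add(s, -6), -1)) = Mul(-4, Pow(Add(-6, s), -1)))
Add(Mul(-16, L), Function('k')(r)) = Add(Mul(-16, 72), Mul(-4, Pow(Add(-6, -6), -1))) = Add(-1152, Mul(-4, Pow(-12, -1))) = Add(-1152, Mul(-4, Rational(-1, 12))) = Add(-1152, Rational(1, 3)) = Rational(-3455, 3)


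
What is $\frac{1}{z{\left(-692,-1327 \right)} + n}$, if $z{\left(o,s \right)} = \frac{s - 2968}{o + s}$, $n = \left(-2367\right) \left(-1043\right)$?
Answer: $\frac{2019}{4984473134} \approx 4.0506 \cdot 10^{-7}$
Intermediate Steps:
$n = 2468781$
$z{\left(o,s \right)} = \frac{-2968 + s}{o + s}$
$\frac{1}{z{\left(-692,-1327 \right)} + n} = \frac{1}{\frac{-2968 - 1327}{-692 - 1327} + 2468781} = \frac{1}{\frac{1}{-2019} \left(-4295\right) + 2468781} = \frac{1}{\left(- \frac{1}{2019}\right) \left(-4295\right) + 2468781} = \frac{1}{\frac{4295}{2019} + 2468781} = \frac{1}{\frac{4984473134}{2019}} = \frac{2019}{4984473134}$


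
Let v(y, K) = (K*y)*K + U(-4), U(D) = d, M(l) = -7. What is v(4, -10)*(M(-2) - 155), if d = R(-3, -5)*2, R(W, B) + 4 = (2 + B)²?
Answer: -66420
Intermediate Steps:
R(W, B) = -4 + (2 + B)²
d = 10 (d = -5*(4 - 5)*2 = -5*(-1)*2 = 5*2 = 10)
U(D) = 10
v(y, K) = 10 + y*K² (v(y, K) = (K*y)*K + 10 = y*K² + 10 = 10 + y*K²)
v(4, -10)*(M(-2) - 155) = (10 + 4*(-10)²)*(-7 - 155) = (10 + 4*100)*(-162) = (10 + 400)*(-162) = 410*(-162) = -66420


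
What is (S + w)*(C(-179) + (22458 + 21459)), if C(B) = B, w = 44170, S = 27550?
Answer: 3136889360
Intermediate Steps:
(S + w)*(C(-179) + (22458 + 21459)) = (27550 + 44170)*(-179 + (22458 + 21459)) = 71720*(-179 + 43917) = 71720*43738 = 3136889360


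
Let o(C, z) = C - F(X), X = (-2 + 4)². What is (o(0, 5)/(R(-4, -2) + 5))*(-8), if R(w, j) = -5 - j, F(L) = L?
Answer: 16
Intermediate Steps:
X = 4 (X = 2² = 4)
o(C, z) = -4 + C (o(C, z) = C - 1*4 = C - 4 = -4 + C)
(o(0, 5)/(R(-4, -2) + 5))*(-8) = ((-4 + 0)/((-5 - 1*(-2)) + 5))*(-8) = -4/((-5 + 2) + 5)*(-8) = -4/(-3 + 5)*(-8) = -4/2*(-8) = -4*½*(-8) = -2*(-8) = 16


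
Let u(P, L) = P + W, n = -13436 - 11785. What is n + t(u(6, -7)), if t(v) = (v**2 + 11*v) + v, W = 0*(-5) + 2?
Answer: -25061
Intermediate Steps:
W = 2 (W = 0 + 2 = 2)
n = -25221
u(P, L) = 2 + P (u(P, L) = P + 2 = 2 + P)
t(v) = v**2 + 12*v
n + t(u(6, -7)) = -25221 + (2 + 6)*(12 + (2 + 6)) = -25221 + 8*(12 + 8) = -25221 + 8*20 = -25221 + 160 = -25061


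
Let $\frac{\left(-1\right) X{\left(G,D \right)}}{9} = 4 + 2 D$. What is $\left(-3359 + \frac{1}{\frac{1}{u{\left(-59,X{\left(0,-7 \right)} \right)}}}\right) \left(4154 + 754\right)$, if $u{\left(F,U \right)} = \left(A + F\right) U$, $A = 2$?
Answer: $-41664012$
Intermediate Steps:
$X{\left(G,D \right)} = -36 - 18 D$ ($X{\left(G,D \right)} = - 9 \left(4 + 2 D\right) = -36 - 18 D$)
$u{\left(F,U \right)} = U \left(2 + F\right)$ ($u{\left(F,U \right)} = \left(2 + F\right) U = U \left(2 + F\right)$)
$\left(-3359 + \frac{1}{\frac{1}{u{\left(-59,X{\left(0,-7 \right)} \right)}}}\right) \left(4154 + 754\right) = \left(-3359 + \frac{1}{\frac{1}{\left(-36 - -126\right) \left(2 - 59\right)}}\right) \left(4154 + 754\right) = \left(-3359 + \frac{1}{\frac{1}{\left(-36 + 126\right) \left(-57\right)}}\right) 4908 = \left(-3359 + \frac{1}{\frac{1}{90 \left(-57\right)}}\right) 4908 = \left(-3359 + \frac{1}{\frac{1}{-5130}}\right) 4908 = \left(-3359 + \frac{1}{- \frac{1}{5130}}\right) 4908 = \left(-3359 - 5130\right) 4908 = \left(-8489\right) 4908 = -41664012$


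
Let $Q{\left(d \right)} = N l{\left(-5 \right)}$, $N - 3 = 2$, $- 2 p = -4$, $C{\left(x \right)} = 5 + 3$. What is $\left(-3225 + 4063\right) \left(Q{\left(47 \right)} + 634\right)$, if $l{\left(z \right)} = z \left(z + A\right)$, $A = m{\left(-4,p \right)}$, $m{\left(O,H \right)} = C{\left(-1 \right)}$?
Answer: $468442$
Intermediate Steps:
$C{\left(x \right)} = 8$
$p = 2$ ($p = \left(- \frac{1}{2}\right) \left(-4\right) = 2$)
$m{\left(O,H \right)} = 8$
$A = 8$
$l{\left(z \right)} = z \left(8 + z\right)$ ($l{\left(z \right)} = z \left(z + 8\right) = z \left(8 + z\right)$)
$N = 5$ ($N = 3 + 2 = 5$)
$Q{\left(d \right)} = -75$ ($Q{\left(d \right)} = 5 \left(- 5 \left(8 - 5\right)\right) = 5 \left(\left(-5\right) 3\right) = 5 \left(-15\right) = -75$)
$\left(-3225 + 4063\right) \left(Q{\left(47 \right)} + 634\right) = \left(-3225 + 4063\right) \left(-75 + 634\right) = 838 \cdot 559 = 468442$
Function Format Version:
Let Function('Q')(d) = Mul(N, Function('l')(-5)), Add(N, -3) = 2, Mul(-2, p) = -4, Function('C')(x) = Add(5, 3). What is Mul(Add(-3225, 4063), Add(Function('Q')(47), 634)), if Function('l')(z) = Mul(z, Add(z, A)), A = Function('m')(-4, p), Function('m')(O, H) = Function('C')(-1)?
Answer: 468442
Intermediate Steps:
Function('C')(x) = 8
p = 2 (p = Mul(Rational(-1, 2), -4) = 2)
Function('m')(O, H) = 8
A = 8
Function('l')(z) = Mul(z, Add(8, z)) (Function('l')(z) = Mul(z, Add(z, 8)) = Mul(z, Add(8, z)))
N = 5 (N = Add(3, 2) = 5)
Function('Q')(d) = -75 (Function('Q')(d) = Mul(5, Mul(-5, Add(8, -5))) = Mul(5, Mul(-5, 3)) = Mul(5, -15) = -75)
Mul(Add(-3225, 4063), Add(Function('Q')(47), 634)) = Mul(Add(-3225, 4063), Add(-75, 634)) = Mul(838, 559) = 468442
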